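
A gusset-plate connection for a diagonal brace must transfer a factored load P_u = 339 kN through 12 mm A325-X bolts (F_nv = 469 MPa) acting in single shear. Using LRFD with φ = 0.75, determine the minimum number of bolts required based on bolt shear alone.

9 bolts

A_b = π·12²/4 = 113.1 mm².
Per-bolt design strength φR_n = 0.75 × 469 × 113.1 × 1 / 1000 = 39.78 kN.
n ≥ 339 / 39.78 = 8.521 → use 9 bolts.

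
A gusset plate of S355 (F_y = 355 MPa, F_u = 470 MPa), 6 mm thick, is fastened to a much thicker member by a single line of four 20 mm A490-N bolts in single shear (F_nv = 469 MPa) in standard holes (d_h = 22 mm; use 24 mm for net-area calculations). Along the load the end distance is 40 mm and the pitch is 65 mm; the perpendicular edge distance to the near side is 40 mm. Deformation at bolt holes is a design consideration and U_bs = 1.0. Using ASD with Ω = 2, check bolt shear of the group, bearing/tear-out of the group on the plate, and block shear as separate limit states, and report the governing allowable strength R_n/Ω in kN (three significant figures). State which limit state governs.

Bolt shear: A_b = π·20²/4 = 314.2 mm²; R_n = 469 × 314.2 × 4 × 1 / 1000 = 589.4 kN → 589.4 / 2 = 295 kN.
Bearing: edge l_c = 29, r_n = 98.14 kN; interior l_c = 43, r_n = 135.4 kN; R_n = 98.14 + 3·135.4 = 504.2 kN → 252 kN.
Block shear: A_gv = 1410, A_nv = 906, A_nt = 168 mm²; R_n = min(0.6F_uA_nv, 0.6F_yA_gv) + U_bs·F_u·A_nt = 334.5 kN → 167 kN.
Block shear governs: 167 kN.

167 kN (block shear governs)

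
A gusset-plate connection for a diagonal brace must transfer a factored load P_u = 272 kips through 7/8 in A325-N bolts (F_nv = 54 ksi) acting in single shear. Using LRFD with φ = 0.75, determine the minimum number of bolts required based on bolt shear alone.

A_b = π·0.875²/4 = 0.6013 in².
Per-bolt design strength φR_n = 0.75 × 54 × 0.6013 × 1 = 24.35 kips.
n ≥ 272 / 24.35 = 11.17 → use 12 bolts.

12 bolts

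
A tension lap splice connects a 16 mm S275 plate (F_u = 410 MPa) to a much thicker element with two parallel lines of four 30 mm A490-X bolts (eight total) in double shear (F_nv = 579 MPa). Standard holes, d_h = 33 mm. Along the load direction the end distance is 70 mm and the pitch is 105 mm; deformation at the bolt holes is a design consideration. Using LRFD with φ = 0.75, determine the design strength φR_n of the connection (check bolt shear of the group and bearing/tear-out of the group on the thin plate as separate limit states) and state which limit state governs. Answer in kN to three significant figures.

2760 kN (bearing governs)

Bolt shear: A_b = π·30²/4 = 706.9 mm²; R_n = 579 × 706.9 × 8 × 2 / 1000 = 6548 kN → 0.75 × 6548 = 4910 kN.
Bearing (1.2 l_c t F_u ≤ 2.4 d t F_u): upper limit = 2.4·30·16·410 / 1000 = 472.3 kN.
  Edge l_c = 70 − 33/2 = 53.5 → r_n = 421.2 kN; interior l_c = 105 − 33 = 72 → r_n = 472.3 kN.
  R_n,bearing = 2·421.2 + 6·472.3 = 3676 kN → 0.75 × 3676 = 2760 kN.
Bearing governs: 2760 kN.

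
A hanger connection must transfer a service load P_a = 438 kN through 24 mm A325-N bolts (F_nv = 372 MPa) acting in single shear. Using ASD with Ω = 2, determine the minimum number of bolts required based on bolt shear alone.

6 bolts

A_b = π·24²/4 = 452.4 mm².
Per-bolt allowable strength R_n/Ω = 372 × 452.4 × 1 / 1000 / 2 = 84.14 kN.
n ≥ 438 / 84.14 = 5.205 → use 6 bolts.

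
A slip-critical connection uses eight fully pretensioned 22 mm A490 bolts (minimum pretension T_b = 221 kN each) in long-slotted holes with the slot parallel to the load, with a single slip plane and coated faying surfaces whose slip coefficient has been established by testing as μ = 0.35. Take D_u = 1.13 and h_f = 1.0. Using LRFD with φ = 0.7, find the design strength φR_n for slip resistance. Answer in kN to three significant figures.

489 kN

R_n = μ · D_u · h_f · T_b · n_s · n_b = 0.35 × 1.13 × 1.0 × 221 × 1 × 8 = 699.2 kN.
Design strength φR_n = 0.7 × 699.2 = 489 kN.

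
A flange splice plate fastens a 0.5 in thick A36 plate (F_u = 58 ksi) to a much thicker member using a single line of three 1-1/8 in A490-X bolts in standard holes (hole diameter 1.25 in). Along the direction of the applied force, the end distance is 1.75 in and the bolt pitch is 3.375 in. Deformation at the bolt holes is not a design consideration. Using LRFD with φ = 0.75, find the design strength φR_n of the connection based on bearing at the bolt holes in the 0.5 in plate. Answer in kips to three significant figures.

175 kips

Per bolt r_n = 1.5 l_c t F_u ≤ 3.0 d t F_u; upper limit = 3.0 × 1.125 × 0.5 × 58 = 97.88 kips.
Edge bolt: l_c = 1.75 − 1.25/2 = 1.125 in → 1.5 × 1.125 × 0.5 × 58 = 48.94 → r_n = 48.94 kips.
Interior bolts: l_c = 3.375 − 1.25 = 2.125 in → 1.5 × 2.125 × 0.5 × 58 = 92.44 → r_n = 92.44 kips.
R_n = 1 × 48.94 + 2 × 92.44 = 233.8 kips.
Design strength φR_n = 0.75 × 233.8 = 175 kips.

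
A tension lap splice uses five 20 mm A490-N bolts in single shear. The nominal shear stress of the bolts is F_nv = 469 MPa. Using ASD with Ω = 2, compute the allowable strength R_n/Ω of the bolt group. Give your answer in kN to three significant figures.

A_b = π × 20² / 4 = 314.2 mm².
R_n = F_nv · A_b · n · n_s = 469 × 314.2 × 5 × 1 / 1000 = 736.7 kN.
Allowable strength R_n/Ω = 736.7 / 2 = 368 kN.

368 kN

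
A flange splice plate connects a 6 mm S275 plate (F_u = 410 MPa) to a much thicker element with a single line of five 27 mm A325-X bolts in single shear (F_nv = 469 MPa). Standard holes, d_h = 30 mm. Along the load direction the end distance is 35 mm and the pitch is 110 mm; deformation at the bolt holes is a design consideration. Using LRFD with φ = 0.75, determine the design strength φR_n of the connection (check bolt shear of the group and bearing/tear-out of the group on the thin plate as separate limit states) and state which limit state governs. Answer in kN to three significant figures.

523 kN (bearing governs)

Bolt shear: A_b = π·27²/4 = 572.6 mm²; R_n = 469 × 572.6 × 5 × 1 / 1000 = 1343 kN → 0.75 × 1343 = 1010 kN.
Bearing (1.2 l_c t F_u ≤ 2.4 d t F_u): upper limit = 2.4·27·6·410 / 1000 = 159.4 kN.
  Edge l_c = 35 − 30/2 = 20 → r_n = 59.04 kN; interior l_c = 110 − 30 = 80 → r_n = 159.4 kN.
  R_n,bearing = 1·59.04 + 4·159.4 = 696.7 kN → 0.75 × 696.7 = 523 kN.
Bearing governs: 523 kN.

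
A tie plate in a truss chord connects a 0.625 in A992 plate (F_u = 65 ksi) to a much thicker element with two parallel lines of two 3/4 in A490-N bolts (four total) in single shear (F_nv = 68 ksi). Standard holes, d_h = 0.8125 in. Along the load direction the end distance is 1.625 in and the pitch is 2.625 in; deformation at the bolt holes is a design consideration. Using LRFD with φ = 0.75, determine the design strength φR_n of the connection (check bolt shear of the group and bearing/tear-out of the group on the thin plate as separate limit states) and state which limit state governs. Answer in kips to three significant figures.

Bolt shear: A_b = π·0.75²/4 = 0.4418 in²; R_n = 68 × 0.4418 × 4 × 1 = 120.2 kips → 0.75 × 120.2 = 90.1 kips.
Bearing (1.2 l_c t F_u ≤ 2.4 d t F_u): upper limit = 2.4·0.75·0.625·65 = 73.12 kips.
  Edge l_c = 1.625 − 0.8125/2 = 1.219 → r_n = 59.41 kips; interior l_c = 2.625 − 0.8125 = 1.812 → r_n = 73.12 kips.
  R_n,bearing = 2·59.41 + 2·73.12 = 265.1 kips → 0.75 × 265.1 = 199 kips.
Bolt shear governs: 90.1 kips.

90.1 kips (bolt shear governs)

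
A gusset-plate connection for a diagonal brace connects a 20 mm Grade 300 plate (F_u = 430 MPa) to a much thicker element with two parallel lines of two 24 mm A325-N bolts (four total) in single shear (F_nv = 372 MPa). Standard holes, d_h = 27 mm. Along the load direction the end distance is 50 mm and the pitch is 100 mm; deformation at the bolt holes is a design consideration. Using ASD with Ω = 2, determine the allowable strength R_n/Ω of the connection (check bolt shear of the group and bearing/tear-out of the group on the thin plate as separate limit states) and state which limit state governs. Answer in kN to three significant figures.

337 kN (bolt shear governs)

Bolt shear: A_b = π·24²/4 = 452.4 mm²; R_n = 372 × 452.4 × 4 × 1 / 1000 = 673.2 kN → 673.2 / 2 = 337 kN.
Bearing (1.2 l_c t F_u ≤ 2.4 d t F_u): upper limit = 2.4·24·20·430 / 1000 = 495.4 kN.
  Edge l_c = 50 − 27/2 = 36.5 → r_n = 376.7 kN; interior l_c = 100 − 27 = 73 → r_n = 495.4 kN.
  R_n,bearing = 2·376.7 + 2·495.4 = 1744 kN → 1744 / 2 = 872 kN.
Bolt shear governs: 337 kN.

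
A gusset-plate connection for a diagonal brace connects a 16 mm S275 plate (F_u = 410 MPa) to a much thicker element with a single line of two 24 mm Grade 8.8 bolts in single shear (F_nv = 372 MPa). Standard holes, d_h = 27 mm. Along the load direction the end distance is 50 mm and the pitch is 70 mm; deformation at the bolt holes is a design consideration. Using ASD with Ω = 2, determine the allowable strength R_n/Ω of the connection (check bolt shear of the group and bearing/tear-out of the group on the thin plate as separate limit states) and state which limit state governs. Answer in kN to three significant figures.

Bolt shear: A_b = π·24²/4 = 452.4 mm²; R_n = 372 × 452.4 × 2 × 1 / 1000 = 336.6 kN → 336.6 / 2 = 168 kN.
Bearing (1.2 l_c t F_u ≤ 2.4 d t F_u): upper limit = 2.4·24·16·410 / 1000 = 377.9 kN.
  Edge l_c = 50 − 27/2 = 36.5 → r_n = 287.3 kN; interior l_c = 70 − 27 = 43 → r_n = 338.5 kN.
  R_n,bearing = 1·287.3 + 1·338.5 = 625.8 kN → 625.8 / 2 = 313 kN.
Bolt shear governs: 168 kN.

168 kN (bolt shear governs)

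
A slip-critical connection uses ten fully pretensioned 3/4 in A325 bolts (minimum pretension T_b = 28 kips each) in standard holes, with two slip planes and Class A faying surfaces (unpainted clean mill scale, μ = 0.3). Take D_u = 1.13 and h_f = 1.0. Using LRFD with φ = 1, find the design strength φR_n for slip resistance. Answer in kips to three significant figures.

190 kips

R_n = μ · D_u · h_f · T_b · n_s · n_b = 0.3 × 1.13 × 1.0 × 28 × 2 × 10 = 189.8 kips.
Design strength φR_n = 1 × 189.8 = 190 kips.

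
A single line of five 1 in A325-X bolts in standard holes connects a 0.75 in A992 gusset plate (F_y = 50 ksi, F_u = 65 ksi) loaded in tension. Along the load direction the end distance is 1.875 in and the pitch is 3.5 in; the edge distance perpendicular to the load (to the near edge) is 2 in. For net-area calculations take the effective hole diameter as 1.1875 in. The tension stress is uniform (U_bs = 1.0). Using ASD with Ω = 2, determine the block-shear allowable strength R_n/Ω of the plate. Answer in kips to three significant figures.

Shear plane L_v = 1.875 + 4·3.5 = 15.88 in; A_gv = 15.88 × 0.75 = 11.91 in².
A_nv = (15.88 − 4.5·1.1875) × 0.75 = 7.898 in².
A_nt = (2 − 0.5·1.1875) × 0.75 = 1.055 in².
0.6 F_u A_nv = 308 kips; 0.6 F_y A_gv = 357.2 kips → shear rupture governs the shear term.
R_n = 308 + 1.0 × 65 × 1.055 = 376.6 kips.
Allowable strength R_n/Ω = 376.6 / 2 = 188 kips.

188 kips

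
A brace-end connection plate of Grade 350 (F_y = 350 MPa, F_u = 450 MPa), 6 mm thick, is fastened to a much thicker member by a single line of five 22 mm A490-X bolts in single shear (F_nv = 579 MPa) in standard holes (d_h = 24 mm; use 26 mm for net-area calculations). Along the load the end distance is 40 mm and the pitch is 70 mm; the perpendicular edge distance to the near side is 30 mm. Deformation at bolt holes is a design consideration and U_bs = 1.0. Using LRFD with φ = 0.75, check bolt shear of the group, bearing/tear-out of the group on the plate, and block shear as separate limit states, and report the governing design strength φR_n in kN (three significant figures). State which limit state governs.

281 kN (block shear governs)

Bolt shear: A_b = π·22²/4 = 380.1 mm²; R_n = 579 × 380.1 × 5 × 1 / 1000 = 1100 kN → 0.75 × 1100 = 825 kN.
Bearing: edge l_c = 28, r_n = 90.72 kN; interior l_c = 46, r_n = 142.6 kN; R_n = 90.72 + 4·142.6 = 661 kN → 496 kN.
Block shear: A_gv = 1920, A_nv = 1218, A_nt = 102 mm²; R_n = min(0.6F_uA_nv, 0.6F_yA_gv) + U_bs·F_u·A_nt = 374.8 kN → 281 kN.
Block shear governs: 281 kN.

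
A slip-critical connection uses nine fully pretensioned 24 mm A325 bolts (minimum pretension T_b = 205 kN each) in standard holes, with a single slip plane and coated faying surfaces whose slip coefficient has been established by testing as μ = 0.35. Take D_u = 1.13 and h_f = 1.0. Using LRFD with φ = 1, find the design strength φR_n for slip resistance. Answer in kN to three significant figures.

730 kN

R_n = μ · D_u · h_f · T_b · n_s · n_b = 0.35 × 1.13 × 1.0 × 205 × 1 × 9 = 729.7 kN.
Design strength φR_n = 1 × 729.7 = 730 kN.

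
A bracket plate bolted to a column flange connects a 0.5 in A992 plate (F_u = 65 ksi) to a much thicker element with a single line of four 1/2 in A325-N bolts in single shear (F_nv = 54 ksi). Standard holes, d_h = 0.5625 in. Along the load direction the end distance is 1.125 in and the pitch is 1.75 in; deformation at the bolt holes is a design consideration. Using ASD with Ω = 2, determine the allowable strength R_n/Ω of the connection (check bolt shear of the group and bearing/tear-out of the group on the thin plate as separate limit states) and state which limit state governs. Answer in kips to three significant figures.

Bolt shear: A_b = π·0.5²/4 = 0.1963 in²; R_n = 54 × 0.1963 × 4 × 1 = 42.41 kips → 42.41 / 2 = 21.2 kips.
Bearing (1.2 l_c t F_u ≤ 2.4 d t F_u): upper limit = 2.4·0.5·0.5·65 = 39 kips.
  Edge l_c = 1.125 − 0.5625/2 = 0.8438 → r_n = 32.91 kips; interior l_c = 1.75 − 0.5625 = 1.188 → r_n = 39 kips.
  R_n,bearing = 1·32.91 + 3·39 = 149.9 kips → 149.9 / 2 = 75 kips.
Bolt shear governs: 21.2 kips.

21.2 kips (bolt shear governs)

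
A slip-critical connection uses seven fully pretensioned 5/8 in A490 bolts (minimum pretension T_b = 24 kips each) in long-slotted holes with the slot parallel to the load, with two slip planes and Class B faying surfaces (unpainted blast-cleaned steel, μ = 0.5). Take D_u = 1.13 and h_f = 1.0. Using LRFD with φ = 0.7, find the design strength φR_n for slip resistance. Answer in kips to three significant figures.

133 kips

R_n = μ · D_u · h_f · T_b · n_s · n_b = 0.5 × 1.13 × 1.0 × 24 × 2 × 7 = 189.8 kips.
Design strength φR_n = 0.7 × 189.8 = 133 kips.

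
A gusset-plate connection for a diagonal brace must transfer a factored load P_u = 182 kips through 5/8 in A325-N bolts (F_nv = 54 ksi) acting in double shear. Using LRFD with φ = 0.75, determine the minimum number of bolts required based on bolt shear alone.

8 bolts

A_b = π·0.625²/4 = 0.3068 in².
Per-bolt design strength φR_n = 0.75 × 54 × 0.3068 × 2 = 24.85 kips.
n ≥ 182 / 24.85 = 7.324 → use 8 bolts.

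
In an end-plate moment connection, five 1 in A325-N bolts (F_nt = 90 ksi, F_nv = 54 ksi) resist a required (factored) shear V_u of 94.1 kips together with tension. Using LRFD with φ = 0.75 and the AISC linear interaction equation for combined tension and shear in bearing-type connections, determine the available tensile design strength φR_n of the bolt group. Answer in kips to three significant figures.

A_b = π·1²/4 = 0.7854 in²; f_rv = 94.1 / (5 × 0.7854) = 23.96 ksi.
F'_nt = 1.3 F_nt − (F_nt / φF_nv) f_rv = 1.3·90 − (90/(0.75·54))·23.96 = 63.75 ksi, capped at F_nt → F'_nt = 63.75 ksi.
R_n = F'_nt · A_b · n = 63.75 × 0.7854 × 5 = 250.3 kips.
Design strength φR_n = 0.75 × 250.3 = 188 kips.

188 kips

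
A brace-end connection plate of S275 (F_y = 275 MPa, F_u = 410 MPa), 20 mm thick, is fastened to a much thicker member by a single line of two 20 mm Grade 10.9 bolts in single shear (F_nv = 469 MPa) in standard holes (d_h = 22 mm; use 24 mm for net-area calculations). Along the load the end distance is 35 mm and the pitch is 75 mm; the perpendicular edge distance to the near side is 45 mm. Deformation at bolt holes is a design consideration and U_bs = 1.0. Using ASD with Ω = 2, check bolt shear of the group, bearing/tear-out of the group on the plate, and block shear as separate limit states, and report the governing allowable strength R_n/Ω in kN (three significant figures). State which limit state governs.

147 kN (bolt shear governs)

Bolt shear: A_b = π·20²/4 = 314.2 mm²; R_n = 469 × 314.2 × 2 × 1 / 1000 = 294.7 kN → 294.7 / 2 = 147 kN.
Bearing: edge l_c = 24, r_n = 236.2 kN; interior l_c = 53, r_n = 393.6 kN; R_n = 236.2 + 1·393.6 = 629.8 kN → 315 kN.
Block shear: A_gv = 2200, A_nv = 1480, A_nt = 660 mm²; R_n = min(0.6F_uA_nv, 0.6F_yA_gv) + U_bs·F_u·A_nt = 633.6 kN → 317 kN.
Bolt shear governs: 147 kN.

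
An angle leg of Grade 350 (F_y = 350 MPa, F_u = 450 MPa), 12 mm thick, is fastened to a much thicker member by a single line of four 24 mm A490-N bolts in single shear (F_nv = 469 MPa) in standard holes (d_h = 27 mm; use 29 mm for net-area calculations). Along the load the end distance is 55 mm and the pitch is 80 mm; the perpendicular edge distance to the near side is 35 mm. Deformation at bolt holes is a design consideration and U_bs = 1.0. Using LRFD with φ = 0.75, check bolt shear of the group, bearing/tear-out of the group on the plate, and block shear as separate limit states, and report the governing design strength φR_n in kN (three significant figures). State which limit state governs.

553 kN (block shear governs)

Bolt shear: A_b = π·24²/4 = 452.4 mm²; R_n = 469 × 452.4 × 4 × 1 / 1000 = 848.7 kN → 0.75 × 848.7 = 637 kN.
Bearing: edge l_c = 41.5, r_n = 268.9 kN; interior l_c = 53, r_n = 311 kN; R_n = 268.9 + 3·311 = 1202 kN → 902 kN.
Block shear: A_gv = 3540, A_nv = 2322, A_nt = 246 mm²; R_n = min(0.6F_uA_nv, 0.6F_yA_gv) + U_bs·F_u·A_nt = 737.6 kN → 553 kN.
Block shear governs: 553 kN.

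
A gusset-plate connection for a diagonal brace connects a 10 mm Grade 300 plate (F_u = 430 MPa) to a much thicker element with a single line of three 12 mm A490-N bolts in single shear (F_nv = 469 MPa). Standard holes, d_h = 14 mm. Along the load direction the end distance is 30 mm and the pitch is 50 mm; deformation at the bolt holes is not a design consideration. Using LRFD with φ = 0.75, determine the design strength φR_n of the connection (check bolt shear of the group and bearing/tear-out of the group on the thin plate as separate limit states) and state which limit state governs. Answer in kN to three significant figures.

119 kN (bolt shear governs)

Bolt shear: A_b = π·12²/4 = 113.1 mm²; R_n = 469 × 113.1 × 3 × 1 / 1000 = 159.1 kN → 0.75 × 159.1 = 119 kN.
Bearing (1.5 l_c t F_u ≤ 3.0 d t F_u): upper limit = 3.0·12·10·430 / 1000 = 154.8 kN.
  Edge l_c = 30 − 14/2 = 23 → r_n = 148.3 kN; interior l_c = 50 − 14 = 36 → r_n = 154.8 kN.
  R_n,bearing = 1·148.3 + 2·154.8 = 458 kN → 0.75 × 458 = 343 kN.
Bolt shear governs: 119 kN.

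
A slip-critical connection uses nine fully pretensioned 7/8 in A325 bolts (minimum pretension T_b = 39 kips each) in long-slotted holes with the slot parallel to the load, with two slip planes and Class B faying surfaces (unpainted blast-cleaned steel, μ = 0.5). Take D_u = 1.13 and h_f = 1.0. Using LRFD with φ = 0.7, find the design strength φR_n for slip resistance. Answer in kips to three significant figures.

R_n = μ · D_u · h_f · T_b · n_s · n_b = 0.5 × 1.13 × 1.0 × 39 × 2 × 9 = 396.6 kips.
Design strength φR_n = 0.7 × 396.6 = 278 kips.

278 kips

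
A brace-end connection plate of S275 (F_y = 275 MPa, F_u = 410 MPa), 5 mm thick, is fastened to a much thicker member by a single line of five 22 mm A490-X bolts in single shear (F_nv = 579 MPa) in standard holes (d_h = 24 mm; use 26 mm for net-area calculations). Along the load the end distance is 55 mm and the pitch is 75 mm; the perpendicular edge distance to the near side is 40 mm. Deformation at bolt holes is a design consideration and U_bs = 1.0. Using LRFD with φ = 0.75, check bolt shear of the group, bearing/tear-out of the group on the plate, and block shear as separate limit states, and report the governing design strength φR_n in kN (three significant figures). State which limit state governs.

Bolt shear: A_b = π·22²/4 = 380.1 mm²; R_n = 579 × 380.1 × 5 × 1 / 1000 = 1100 kN → 0.75 × 1100 = 825 kN.
Bearing: edge l_c = 43, r_n = 105.8 kN; interior l_c = 51, r_n = 108.2 kN; R_n = 105.8 + 4·108.2 = 538.7 kN → 404 kN.
Block shear: A_gv = 1775, A_nv = 1190, A_nt = 135 mm²; R_n = min(0.6F_uA_nv, 0.6F_yA_gv) + U_bs·F_u·A_nt = 348.1 kN → 261 kN.
Block shear governs: 261 kN.

261 kN (block shear governs)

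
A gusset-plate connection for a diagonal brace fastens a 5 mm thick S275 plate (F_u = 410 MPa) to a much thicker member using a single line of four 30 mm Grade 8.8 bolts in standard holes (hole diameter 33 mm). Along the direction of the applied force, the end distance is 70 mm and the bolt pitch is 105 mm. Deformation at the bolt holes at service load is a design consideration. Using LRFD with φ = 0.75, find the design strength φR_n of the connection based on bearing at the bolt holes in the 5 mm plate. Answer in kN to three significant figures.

Per bolt r_n = 1.2 l_c t F_u ≤ 2.4 d t F_u; upper limit = 2.4 × 30 × 5 × 410 / 1000 = 147.6 kN.
Edge bolt: l_c = 70 − 33/2 = 53.5 mm → 1.2 × 53.5 × 5 × 410 / 1000 = 131.6 → r_n = 131.6 kN.
Interior bolts: l_c = 105 − 33 = 72 mm → 1.2 × 72 × 5 × 410 / 1000 = 177.1 → r_n = 147.6 kN.
R_n = 1 × 131.6 + 3 × 147.6 = 574.4 kN.
Design strength φR_n = 0.75 × 574.4 = 431 kN.

431 kN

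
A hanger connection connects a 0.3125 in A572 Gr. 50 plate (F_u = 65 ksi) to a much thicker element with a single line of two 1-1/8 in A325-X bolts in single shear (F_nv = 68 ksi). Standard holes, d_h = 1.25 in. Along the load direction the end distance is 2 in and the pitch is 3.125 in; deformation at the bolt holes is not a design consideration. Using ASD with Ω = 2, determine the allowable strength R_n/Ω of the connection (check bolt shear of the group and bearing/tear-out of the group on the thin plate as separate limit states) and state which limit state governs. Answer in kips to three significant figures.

Bolt shear: A_b = π·1.125²/4 = 0.994 in²; R_n = 68 × 0.994 × 2 × 1 = 135.2 kips → 135.2 / 2 = 67.6 kips.
Bearing (1.5 l_c t F_u ≤ 3.0 d t F_u): upper limit = 3.0·1.125·0.3125·65 = 68.55 kips.
  Edge l_c = 2 − 1.25/2 = 1.375 → r_n = 41.89 kips; interior l_c = 3.125 − 1.25 = 1.875 → r_n = 57.13 kips.
  R_n,bearing = 1·41.89 + 1·57.13 = 99.02 kips → 99.02 / 2 = 49.5 kips.
Bearing governs: 49.5 kips.

49.5 kips (bearing governs)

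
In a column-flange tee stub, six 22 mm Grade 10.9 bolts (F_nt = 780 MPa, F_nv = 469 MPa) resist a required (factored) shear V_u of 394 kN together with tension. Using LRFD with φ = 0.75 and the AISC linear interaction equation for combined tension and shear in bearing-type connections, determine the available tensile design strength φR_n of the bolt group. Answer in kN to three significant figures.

1080 kN

A_b = π·22²/4 = 380.1 mm²; f_rv = 394 × 1000 / (6 × 380.1) = 172.7 MPa.
F'_nt = 1.3 F_nt − (F_nt / φF_nv) f_rv = 1.3·780 − (780/(0.75·469))·172.7 = 630.9 MPa, capped at F_nt → F'_nt = 630.9 MPa.
R_n = F'_nt · A_b · n = 630.9 × 380.1 × 6 / 1000 = 1439 kN.
Design strength φR_n = 0.75 × 1439 = 1080 kN.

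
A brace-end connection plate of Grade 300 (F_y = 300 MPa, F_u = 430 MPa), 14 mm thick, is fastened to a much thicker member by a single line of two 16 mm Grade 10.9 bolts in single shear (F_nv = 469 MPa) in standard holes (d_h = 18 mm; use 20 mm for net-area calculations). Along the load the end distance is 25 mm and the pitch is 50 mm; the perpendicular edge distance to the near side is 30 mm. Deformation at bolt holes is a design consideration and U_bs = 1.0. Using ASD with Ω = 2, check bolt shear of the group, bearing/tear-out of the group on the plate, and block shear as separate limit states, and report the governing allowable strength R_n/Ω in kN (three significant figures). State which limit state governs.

Bolt shear: A_b = π·16²/4 = 201.1 mm²; R_n = 469 × 201.1 × 2 × 1 / 1000 = 188.6 kN → 188.6 / 2 = 94.3 kN.
Bearing: edge l_c = 16, r_n = 115.6 kN; interior l_c = 32, r_n = 231.2 kN; R_n = 115.6 + 1·231.2 = 346.8 kN → 173 kN.
Block shear: A_gv = 1050, A_nv = 630, A_nt = 280 mm²; R_n = min(0.6F_uA_nv, 0.6F_yA_gv) + U_bs·F_u·A_nt = 282.9 kN → 141 kN.
Bolt shear governs: 94.3 kN.

94.3 kN (bolt shear governs)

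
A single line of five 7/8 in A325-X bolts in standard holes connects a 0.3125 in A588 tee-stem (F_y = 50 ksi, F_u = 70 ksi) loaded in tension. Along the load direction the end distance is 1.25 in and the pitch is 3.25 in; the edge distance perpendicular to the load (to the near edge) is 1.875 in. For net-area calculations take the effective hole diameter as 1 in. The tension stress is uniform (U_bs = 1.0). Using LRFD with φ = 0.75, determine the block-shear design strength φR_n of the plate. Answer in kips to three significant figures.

119 kips

Shear plane L_v = 1.25 + 4·3.25 = 14.25 in; A_gv = 14.25 × 0.3125 = 4.453 in².
A_nv = (14.25 − 4.5·1) × 0.3125 = 3.047 in².
A_nt = (1.875 − 0.5·1) × 0.3125 = 0.4297 in².
0.6 F_u A_nv = 128 kips; 0.6 F_y A_gv = 133.6 kips → shear rupture governs the shear term.
R_n = 128 + 1.0 × 70 × 0.4297 = 158 kips.
Design strength φR_n = 0.75 × 158 = 119 kips.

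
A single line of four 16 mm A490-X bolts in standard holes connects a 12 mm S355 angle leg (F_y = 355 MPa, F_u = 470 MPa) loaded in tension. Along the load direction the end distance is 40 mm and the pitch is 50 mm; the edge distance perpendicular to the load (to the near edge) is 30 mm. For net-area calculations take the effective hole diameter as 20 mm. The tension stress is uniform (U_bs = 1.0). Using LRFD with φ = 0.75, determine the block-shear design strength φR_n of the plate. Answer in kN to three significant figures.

389 kN

Shear plane L_v = 40 + 3·50 = 190 mm; A_gv = 190 × 12 = 2280 mm².
A_nv = (190 − 3.5·20) × 12 = 1440 mm².
A_nt = (30 − 0.5·20) × 12 = 240 mm².
0.6 F_u A_nv = 406.1 kN; 0.6 F_y A_gv = 485.6 kN → shear rupture governs the shear term.
R_n = 406.1 + 1.0 × 470 × 240 / 1000 = 518.9 kN.
Design strength φR_n = 0.75 × 518.9 = 389 kN.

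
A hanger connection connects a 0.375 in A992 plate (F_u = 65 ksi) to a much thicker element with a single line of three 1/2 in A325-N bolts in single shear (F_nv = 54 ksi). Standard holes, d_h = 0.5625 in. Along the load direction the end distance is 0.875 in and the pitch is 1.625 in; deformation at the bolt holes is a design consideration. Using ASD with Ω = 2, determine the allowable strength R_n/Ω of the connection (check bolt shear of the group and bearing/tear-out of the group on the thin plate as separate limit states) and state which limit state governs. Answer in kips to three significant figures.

15.9 kips (bolt shear governs)

Bolt shear: A_b = π·0.5²/4 = 0.1963 in²; R_n = 54 × 0.1963 × 3 × 1 = 31.81 kips → 31.81 / 2 = 15.9 kips.
Bearing (1.2 l_c t F_u ≤ 2.4 d t F_u): upper limit = 2.4·0.5·0.375·65 = 29.25 kips.
  Edge l_c = 0.875 − 0.5625/2 = 0.5938 → r_n = 17.37 kips; interior l_c = 1.625 − 0.5625 = 1.062 → r_n = 29.25 kips.
  R_n,bearing = 1·17.37 + 2·29.25 = 75.87 kips → 75.87 / 2 = 37.9 kips.
Bolt shear governs: 15.9 kips.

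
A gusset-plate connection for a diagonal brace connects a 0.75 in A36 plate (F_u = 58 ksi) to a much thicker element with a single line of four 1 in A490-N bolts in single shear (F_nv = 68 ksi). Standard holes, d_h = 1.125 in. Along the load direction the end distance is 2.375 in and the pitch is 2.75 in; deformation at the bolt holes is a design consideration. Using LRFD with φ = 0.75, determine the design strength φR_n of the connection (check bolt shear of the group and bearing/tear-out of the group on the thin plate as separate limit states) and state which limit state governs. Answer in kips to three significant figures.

Bolt shear: A_b = π·1²/4 = 0.7854 in²; R_n = 68 × 0.7854 × 4 × 1 = 213.6 kips → 0.75 × 213.6 = 160 kips.
Bearing (1.2 l_c t F_u ≤ 2.4 d t F_u): upper limit = 2.4·1·0.75·58 = 104.4 kips.
  Edge l_c = 2.375 − 1.125/2 = 1.812 → r_n = 94.61 kips; interior l_c = 2.75 − 1.125 = 1.625 → r_n = 84.82 kips.
  R_n,bearing = 1·94.61 + 3·84.82 = 349.1 kips → 0.75 × 349.1 = 262 kips.
Bolt shear governs: 160 kips.

160 kips (bolt shear governs)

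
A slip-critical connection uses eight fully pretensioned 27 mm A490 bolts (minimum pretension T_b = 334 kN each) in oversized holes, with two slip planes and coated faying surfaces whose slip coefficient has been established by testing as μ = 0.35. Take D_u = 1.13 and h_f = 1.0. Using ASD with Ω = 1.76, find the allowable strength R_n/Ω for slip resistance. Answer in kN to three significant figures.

1200 kN

R_n = μ · D_u · h_f · T_b · n_s · n_b = 0.35 × 1.13 × 1.0 × 334 × 2 × 8 = 2114 kN.
Allowable strength R_n/Ω = 2114 / 1.76 = 1200 kN.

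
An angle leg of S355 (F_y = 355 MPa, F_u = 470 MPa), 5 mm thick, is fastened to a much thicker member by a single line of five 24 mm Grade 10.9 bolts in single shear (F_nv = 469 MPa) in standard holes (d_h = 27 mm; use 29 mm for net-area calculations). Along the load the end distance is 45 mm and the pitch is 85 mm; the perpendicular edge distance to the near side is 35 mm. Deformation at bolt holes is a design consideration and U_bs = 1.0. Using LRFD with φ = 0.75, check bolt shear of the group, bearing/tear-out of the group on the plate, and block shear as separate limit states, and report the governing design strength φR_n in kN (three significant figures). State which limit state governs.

305 kN (block shear governs)

Bolt shear: A_b = π·24²/4 = 452.4 mm²; R_n = 469 × 452.4 × 5 × 1 / 1000 = 1061 kN → 0.75 × 1061 = 796 kN.
Bearing: edge l_c = 31.5, r_n = 88.83 kN; interior l_c = 58, r_n = 135.4 kN; R_n = 88.83 + 4·135.4 = 630.3 kN → 473 kN.
Block shear: A_gv = 1925, A_nv = 1272, A_nt = 102.5 mm²; R_n = min(0.6F_uA_nv, 0.6F_yA_gv) + U_bs·F_u·A_nt = 407 kN → 305 kN.
Block shear governs: 305 kN.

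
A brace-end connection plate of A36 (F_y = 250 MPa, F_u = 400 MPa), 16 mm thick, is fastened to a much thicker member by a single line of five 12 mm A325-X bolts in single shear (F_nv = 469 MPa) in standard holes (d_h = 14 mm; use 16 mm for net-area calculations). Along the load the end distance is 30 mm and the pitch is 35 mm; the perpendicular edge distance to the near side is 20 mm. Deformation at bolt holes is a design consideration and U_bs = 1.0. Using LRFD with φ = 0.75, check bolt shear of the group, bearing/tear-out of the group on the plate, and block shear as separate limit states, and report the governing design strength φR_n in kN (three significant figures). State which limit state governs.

199 kN (bolt shear governs)

Bolt shear: A_b = π·12²/4 = 113.1 mm²; R_n = 469 × 113.1 × 5 × 1 / 1000 = 265.2 kN → 0.75 × 265.2 = 199 kN.
Bearing: edge l_c = 23, r_n = 176.6 kN; interior l_c = 21, r_n = 161.3 kN; R_n = 176.6 + 4·161.3 = 821.8 kN → 616 kN.
Block shear: A_gv = 2720, A_nv = 1568, A_nt = 192 mm²; R_n = min(0.6F_uA_nv, 0.6F_yA_gv) + U_bs·F_u·A_nt = 453.1 kN → 340 kN.
Bolt shear governs: 199 kN.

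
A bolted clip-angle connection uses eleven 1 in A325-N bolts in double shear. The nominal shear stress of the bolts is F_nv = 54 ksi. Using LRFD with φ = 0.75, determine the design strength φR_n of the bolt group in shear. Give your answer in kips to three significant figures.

700 kips

A_b = π × 1² / 4 = 0.7854 in².
R_n = F_nv · A_b · n · n_s = 54 × 0.7854 × 11 × 2 = 933.1 kips.
Design strength φR_n = 0.75 × 933.1 = 700 kips.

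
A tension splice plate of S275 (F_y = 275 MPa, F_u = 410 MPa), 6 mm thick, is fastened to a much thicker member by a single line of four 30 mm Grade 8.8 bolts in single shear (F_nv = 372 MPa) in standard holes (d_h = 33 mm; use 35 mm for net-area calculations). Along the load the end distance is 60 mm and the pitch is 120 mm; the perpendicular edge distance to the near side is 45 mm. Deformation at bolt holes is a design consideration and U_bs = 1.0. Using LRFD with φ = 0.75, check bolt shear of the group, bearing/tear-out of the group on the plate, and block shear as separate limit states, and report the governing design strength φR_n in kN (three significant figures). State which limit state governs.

Bolt shear: A_b = π·30²/4 = 706.9 mm²; R_n = 372 × 706.9 × 4 × 1 / 1000 = 1052 kN → 0.75 × 1052 = 789 kN.
Bearing: edge l_c = 43.5, r_n = 128.4 kN; interior l_c = 87, r_n = 177.1 kN; R_n = 128.4 + 3·177.1 = 659.8 kN → 495 kN.
Block shear: A_gv = 2520, A_nv = 1785, A_nt = 165 mm²; R_n = min(0.6F_uA_nv, 0.6F_yA_gv) + U_bs·F_u·A_nt = 483.4 kN → 363 kN.
Block shear governs: 363 kN.

363 kN (block shear governs)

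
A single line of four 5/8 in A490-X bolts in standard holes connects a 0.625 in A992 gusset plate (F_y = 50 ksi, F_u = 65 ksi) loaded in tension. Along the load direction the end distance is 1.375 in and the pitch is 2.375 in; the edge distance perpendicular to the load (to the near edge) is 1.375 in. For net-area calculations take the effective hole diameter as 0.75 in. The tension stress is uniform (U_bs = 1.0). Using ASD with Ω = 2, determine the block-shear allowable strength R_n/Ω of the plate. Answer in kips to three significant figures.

Shear plane L_v = 1.375 + 3·2.375 = 8.5 in; A_gv = 8.5 × 0.625 = 5.312 in².
A_nv = (8.5 − 3.5·0.75) × 0.625 = 3.672 in².
A_nt = (1.375 − 0.5·0.75) × 0.625 = 0.625 in².
0.6 F_u A_nv = 143.2 kips; 0.6 F_y A_gv = 159.4 kips → shear rupture governs the shear term.
R_n = 143.2 + 1.0 × 65 × 0.625 = 183.8 kips.
Allowable strength R_n/Ω = 183.8 / 2 = 91.9 kips.

91.9 kips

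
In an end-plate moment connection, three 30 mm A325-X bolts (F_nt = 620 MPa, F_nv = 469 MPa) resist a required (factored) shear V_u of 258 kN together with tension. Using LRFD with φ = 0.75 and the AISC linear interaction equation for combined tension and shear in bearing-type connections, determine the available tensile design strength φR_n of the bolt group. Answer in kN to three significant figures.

A_b = π·30²/4 = 706.9 mm²; f_rv = 258 × 1000 / (3 × 706.9) = 121.7 MPa.
F'_nt = 1.3 F_nt − (F_nt / φF_nv) f_rv = 1.3·620 − (620/(0.75·469))·121.7 = 591.6 MPa, capped at F_nt → F'_nt = 591.6 MPa.
R_n = F'_nt · A_b · n = 591.6 × 706.9 × 3 / 1000 = 1254 kN.
Design strength φR_n = 0.75 × 1254 = 941 kN.

941 kN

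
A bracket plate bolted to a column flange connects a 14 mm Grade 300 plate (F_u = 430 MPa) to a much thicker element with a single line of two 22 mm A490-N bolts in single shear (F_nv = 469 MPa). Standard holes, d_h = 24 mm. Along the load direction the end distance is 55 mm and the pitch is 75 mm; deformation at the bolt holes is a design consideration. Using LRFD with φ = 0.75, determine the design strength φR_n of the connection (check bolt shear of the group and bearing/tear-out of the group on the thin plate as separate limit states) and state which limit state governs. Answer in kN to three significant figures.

267 kN (bolt shear governs)

Bolt shear: A_b = π·22²/4 = 380.1 mm²; R_n = 469 × 380.1 × 2 × 1 / 1000 = 356.6 kN → 0.75 × 356.6 = 267 kN.
Bearing (1.2 l_c t F_u ≤ 2.4 d t F_u): upper limit = 2.4·22·14·430 / 1000 = 317.9 kN.
  Edge l_c = 55 − 24/2 = 43 → r_n = 310.6 kN; interior l_c = 75 − 24 = 51 → r_n = 317.9 kN.
  R_n,bearing = 1·310.6 + 1·317.9 = 628.5 kN → 0.75 × 628.5 = 471 kN.
Bolt shear governs: 267 kN.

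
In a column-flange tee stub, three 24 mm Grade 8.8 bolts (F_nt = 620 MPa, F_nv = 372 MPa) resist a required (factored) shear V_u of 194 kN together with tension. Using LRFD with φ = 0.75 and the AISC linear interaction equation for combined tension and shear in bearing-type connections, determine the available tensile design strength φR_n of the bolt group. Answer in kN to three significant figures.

497 kN

A_b = π·24²/4 = 452.4 mm²; f_rv = 194 × 1000 / (3 × 452.4) = 142.9 MPa.
F'_nt = 1.3 F_nt − (F_nt / φF_nv) f_rv = 1.3·620 − (620/(0.75·372))·142.9 = 488.3 MPa, capped at F_nt → F'_nt = 488.3 MPa.
R_n = F'_nt · A_b · n = 488.3 × 452.4 × 3 / 1000 = 662.8 kN.
Design strength φR_n = 0.75 × 662.8 = 497 kN.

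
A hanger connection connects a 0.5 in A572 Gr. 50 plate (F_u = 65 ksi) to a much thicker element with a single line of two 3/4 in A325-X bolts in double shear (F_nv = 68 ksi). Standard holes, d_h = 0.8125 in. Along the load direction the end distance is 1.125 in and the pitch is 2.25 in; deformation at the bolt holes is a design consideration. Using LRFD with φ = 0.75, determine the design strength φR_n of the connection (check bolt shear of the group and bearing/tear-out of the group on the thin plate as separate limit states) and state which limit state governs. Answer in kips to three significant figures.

63.1 kips (bearing governs)

Bolt shear: A_b = π·0.75²/4 = 0.4418 in²; R_n = 68 × 0.4418 × 2 × 2 = 120.2 kips → 0.75 × 120.2 = 90.1 kips.
Bearing (1.2 l_c t F_u ≤ 2.4 d t F_u): upper limit = 2.4·0.75·0.5·65 = 58.5 kips.
  Edge l_c = 1.125 − 0.8125/2 = 0.7188 → r_n = 28.03 kips; interior l_c = 2.25 − 0.8125 = 1.438 → r_n = 56.06 kips.
  R_n,bearing = 1·28.03 + 1·56.06 = 84.09 kips → 0.75 × 84.09 = 63.1 kips.
Bearing governs: 63.1 kips.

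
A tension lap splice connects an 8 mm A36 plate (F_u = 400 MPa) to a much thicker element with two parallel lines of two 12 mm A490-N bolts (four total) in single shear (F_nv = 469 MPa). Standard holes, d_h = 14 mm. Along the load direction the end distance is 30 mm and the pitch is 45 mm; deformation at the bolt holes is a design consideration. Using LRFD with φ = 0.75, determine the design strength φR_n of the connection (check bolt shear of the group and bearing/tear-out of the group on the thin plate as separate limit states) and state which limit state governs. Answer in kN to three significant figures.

159 kN (bolt shear governs)

Bolt shear: A_b = π·12²/4 = 113.1 mm²; R_n = 469 × 113.1 × 4 × 1 / 1000 = 212.2 kN → 0.75 × 212.2 = 159 kN.
Bearing (1.2 l_c t F_u ≤ 2.4 d t F_u): upper limit = 2.4·12·8·400 / 1000 = 92.16 kN.
  Edge l_c = 30 − 14/2 = 23 → r_n = 88.32 kN; interior l_c = 45 − 14 = 31 → r_n = 92.16 kN.
  R_n,bearing = 2·88.32 + 2·92.16 = 361 kN → 0.75 × 361 = 271 kN.
Bolt shear governs: 159 kN.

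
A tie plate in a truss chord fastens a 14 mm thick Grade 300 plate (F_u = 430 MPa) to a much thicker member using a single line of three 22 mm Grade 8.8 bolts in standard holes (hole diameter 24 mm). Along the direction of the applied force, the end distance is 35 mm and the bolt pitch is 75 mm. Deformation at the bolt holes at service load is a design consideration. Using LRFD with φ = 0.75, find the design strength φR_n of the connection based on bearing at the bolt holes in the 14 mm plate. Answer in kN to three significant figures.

Per bolt r_n = 1.2 l_c t F_u ≤ 2.4 d t F_u; upper limit = 2.4 × 22 × 14 × 430 / 1000 = 317.9 kN.
Edge bolt: l_c = 35 − 24/2 = 23 mm → 1.2 × 23 × 14 × 430 / 1000 = 166.2 → r_n = 166.2 kN.
Interior bolts: l_c = 75 − 24 = 51 mm → 1.2 × 51 × 14 × 430 / 1000 = 368.4 → r_n = 317.9 kN.
R_n = 1 × 166.2 + 2 × 317.9 = 801.9 kN.
Design strength φR_n = 0.75 × 801.9 = 601 kN.

601 kN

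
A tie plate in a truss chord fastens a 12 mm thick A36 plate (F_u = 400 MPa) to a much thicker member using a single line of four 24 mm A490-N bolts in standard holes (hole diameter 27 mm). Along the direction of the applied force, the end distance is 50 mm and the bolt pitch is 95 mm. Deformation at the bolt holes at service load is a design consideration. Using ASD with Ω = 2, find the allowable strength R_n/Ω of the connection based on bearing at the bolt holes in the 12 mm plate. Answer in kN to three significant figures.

Per bolt r_n = 1.2 l_c t F_u ≤ 2.4 d t F_u; upper limit = 2.4 × 24 × 12 × 400 / 1000 = 276.5 kN.
Edge bolt: l_c = 50 − 27/2 = 36.5 mm → 1.2 × 36.5 × 12 × 400 / 1000 = 210.2 → r_n = 210.2 kN.
Interior bolts: l_c = 95 − 27 = 68 mm → 1.2 × 68 × 12 × 400 / 1000 = 391.7 → r_n = 276.5 kN.
R_n = 1 × 210.2 + 3 × 276.5 = 1040 kN.
Allowable strength R_n/Ω = 1040 / 2 = 520 kN.

520 kN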